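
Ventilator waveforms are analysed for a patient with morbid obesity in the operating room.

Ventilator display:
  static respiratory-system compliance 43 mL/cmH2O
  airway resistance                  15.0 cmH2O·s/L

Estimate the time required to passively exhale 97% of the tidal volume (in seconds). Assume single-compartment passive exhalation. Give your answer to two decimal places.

2.26

τ = R × C = 15.0 × 43 mL/cmH2O = 15.0 × 0.043 L/cmH2O = 0.645 s.
Exhaled fraction f = 1 − e^(−t/τ) → t = −τ·ln(1 − f) = −0.645·ln(0.03) = 2.262 s.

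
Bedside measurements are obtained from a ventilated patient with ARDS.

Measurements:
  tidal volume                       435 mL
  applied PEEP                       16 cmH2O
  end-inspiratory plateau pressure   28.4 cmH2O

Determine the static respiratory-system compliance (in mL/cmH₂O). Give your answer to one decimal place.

35.1

Cstat = Vt / (Pplat − PEEP) = 435 / (28.4 − 16) = 435 / 12.4 = 35.081 mL/cmH2O.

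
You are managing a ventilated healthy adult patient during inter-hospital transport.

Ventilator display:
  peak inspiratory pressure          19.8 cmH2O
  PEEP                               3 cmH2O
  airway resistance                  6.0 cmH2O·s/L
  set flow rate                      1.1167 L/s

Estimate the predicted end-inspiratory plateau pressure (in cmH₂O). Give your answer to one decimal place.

Pplat = PIP − Raw × flow = 19.8 − 6.0 × 1.1167 = 19.8 − 6.7 = 13.1 cmH2O.

13.1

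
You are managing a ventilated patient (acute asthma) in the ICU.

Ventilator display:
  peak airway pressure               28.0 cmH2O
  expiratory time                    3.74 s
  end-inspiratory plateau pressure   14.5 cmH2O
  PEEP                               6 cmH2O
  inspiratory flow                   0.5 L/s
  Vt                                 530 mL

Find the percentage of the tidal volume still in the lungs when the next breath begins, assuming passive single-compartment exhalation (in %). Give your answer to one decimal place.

10.8

R = (PIP − Pplat)/V̇ = (28.0 − 14.5) / 0.5 = 13.5/0.5 = 27.0 cmH2O·s/L.
C = Vt/(Pplat − PEEP) = 530.0 / (14.5 − 6) = 530.0/8.5 = 62.353 mL/cmH2O.
τ = R × C = 27.0 × 0.06235 L/cmH2O = 1.683 s.
Fraction remaining at end-expiration = e^(−Te/τ) = e^(−3.74/1.683) = 0.1084 → 10.84%.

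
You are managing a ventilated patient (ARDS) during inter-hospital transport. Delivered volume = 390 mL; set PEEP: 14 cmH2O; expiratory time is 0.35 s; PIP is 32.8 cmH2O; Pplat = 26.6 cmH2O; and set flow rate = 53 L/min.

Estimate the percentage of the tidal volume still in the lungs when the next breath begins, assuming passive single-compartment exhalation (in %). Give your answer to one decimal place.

20.0

Flow: 53 L/min ÷ 60 = 0.8833 L/s.
R = (PIP − Pplat)/V̇ = (32.8 − 26.6) / 0.8833 = 6.2/0.8833 = 7.019 cmH2O·s/L.
C = Vt/(Pplat − PEEP) = 390.0 / (26.6 − 14) = 390.0/12.6 = 30.952 mL/cmH2O.
τ = R × C = 7.019 × 0.03095 L/cmH2O = 0.2172 s.
Fraction remaining at end-expiration = e^(−Te/τ) = e^(−0.35/0.2172) = 0.1996 → 19.96%.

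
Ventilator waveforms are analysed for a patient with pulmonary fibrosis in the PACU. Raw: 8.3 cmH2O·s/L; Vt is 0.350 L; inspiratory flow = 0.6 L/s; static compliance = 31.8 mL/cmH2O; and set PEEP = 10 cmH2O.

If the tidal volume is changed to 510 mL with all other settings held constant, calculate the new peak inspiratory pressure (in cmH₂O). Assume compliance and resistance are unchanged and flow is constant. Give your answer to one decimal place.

PIP = Vt/C + R·V̇ + PEEP (constant-flow equation of motion).
Only the elastic term changes: ΔPIP = ΔVt / C = (510 − 350) / 31.8 = 5.031 cmH2O.
Original PIP = 350/31.8 + 8.3×0.6 + 10 = 25.986 cmH2O; new PIP = 25.986 + (5.031) = 31.017 cmH2O.

31.0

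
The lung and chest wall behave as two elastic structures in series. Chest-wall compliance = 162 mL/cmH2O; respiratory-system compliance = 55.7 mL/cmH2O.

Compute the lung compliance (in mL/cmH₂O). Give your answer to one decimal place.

84.9

1/CL = 1/Crs − 1/Ccw.
1/CL = 1/55.7 − 1/162 = 0.01178.
CL = 84.89 mL/cmH2O.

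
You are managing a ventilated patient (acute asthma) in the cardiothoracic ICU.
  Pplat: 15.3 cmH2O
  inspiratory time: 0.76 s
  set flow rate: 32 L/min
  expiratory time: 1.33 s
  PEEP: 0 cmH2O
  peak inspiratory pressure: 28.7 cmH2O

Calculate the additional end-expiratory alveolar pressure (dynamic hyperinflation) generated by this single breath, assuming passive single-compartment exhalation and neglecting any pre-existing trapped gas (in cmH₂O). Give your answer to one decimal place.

Flow: 32 L/min ÷ 60 = 0.5333 L/s.
Vt = flow × Ti = 0.5333 L/s × 0.76 s × 1000 mL/L = 405.31 mL.
R = (PIP − Pplat)/V̇ = (28.7 − 15.3) / 0.5333 = 13.4/0.5333 = 25.127 cmH2O·s/L.
C = Vt/(Pplat − PEEP) = 405.31 / (15.3 − 0) = 405.31/15.3 = 26.491 mL/cmH2O.
τ = R × C = 25.127 × 0.02649 L/cmH2O = 0.6656 s.
Fraction remaining = e^(−Te/τ) = e^(−1.33/0.6656) = 0.1356; trapped volume = 405.31 × 0.1356 = 54.96 mL.
Additional alveolar pressure from trapping ≈ V_trapped / C = 54.96 / 26.491 = 2.075 cmH2O.

2.1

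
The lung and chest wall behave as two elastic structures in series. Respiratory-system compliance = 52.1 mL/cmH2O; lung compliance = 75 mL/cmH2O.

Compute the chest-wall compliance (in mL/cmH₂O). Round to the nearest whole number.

1/Ccw = 1/Crs − 1/CL.
1/Ccw = 1/52.1 − 1/75 = 0.005861.
Ccw = 170.62 mL/cmH2O.

171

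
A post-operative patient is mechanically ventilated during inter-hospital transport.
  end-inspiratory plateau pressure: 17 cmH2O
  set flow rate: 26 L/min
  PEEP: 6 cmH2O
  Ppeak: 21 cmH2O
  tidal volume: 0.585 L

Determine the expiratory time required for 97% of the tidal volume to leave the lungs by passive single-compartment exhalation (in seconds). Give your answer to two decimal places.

1.72

Flow: 26 L/min ÷ 60 = 0.4333 L/s.
R = (PIP − Pplat)/V̇ = (21 − 17) / 0.4333 = 4.0/0.4333 = 9.231 cmH2O·s/L.
C = Vt/(Pplat − PEEP) = 585.0 / (17 − 6) = 585.0/11.0 = 53.182 mL/cmH2O.
τ = R × C = 9.231 × 0.05318 L/cmH2O = 0.4909 s.
t = −τ·ln(1 − 0.97) = −0.4909·ln(0.03) = 1.721 s.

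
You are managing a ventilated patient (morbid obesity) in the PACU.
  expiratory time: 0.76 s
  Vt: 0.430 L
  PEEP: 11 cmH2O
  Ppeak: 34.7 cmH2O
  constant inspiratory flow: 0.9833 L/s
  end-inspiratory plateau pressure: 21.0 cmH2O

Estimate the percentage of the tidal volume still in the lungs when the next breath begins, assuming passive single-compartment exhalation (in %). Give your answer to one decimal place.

28.1

R = (PIP − Pplat)/V̇ = (34.7 − 21.0) / 0.9833 = 13.7/0.9833 = 13.933 cmH2O·s/L.
C = Vt/(Pplat − PEEP) = 430.0 / (21.0 − 11) = 430.0/10.0 = 43.0 mL/cmH2O.
τ = R × C = 13.933 × 0.043 L/cmH2O = 0.5991 s.
Fraction remaining at end-expiration = e^(−Te/τ) = e^(−0.76/0.5991) = 0.2812 → 28.12%.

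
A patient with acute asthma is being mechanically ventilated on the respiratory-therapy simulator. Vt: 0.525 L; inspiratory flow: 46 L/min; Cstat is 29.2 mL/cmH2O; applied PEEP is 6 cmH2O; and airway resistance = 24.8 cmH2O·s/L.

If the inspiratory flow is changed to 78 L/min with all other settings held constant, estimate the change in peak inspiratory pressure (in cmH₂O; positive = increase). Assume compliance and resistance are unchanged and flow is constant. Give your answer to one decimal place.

13.2

Flow: 46 L/min ÷ 60 = 0.7667 L/s.
New flow: 78 L/min ÷ 60 = 1.3 L/s.
PIP = Vt/C + R·V̇ + PEEP (constant-flow equation of motion).
Only the resistive term changes: ΔPIP = R × ΔV̇ = 24.8 × (1.3 − 0.7667) = 24.8 × 0.5333 = 13.226 cmH2O.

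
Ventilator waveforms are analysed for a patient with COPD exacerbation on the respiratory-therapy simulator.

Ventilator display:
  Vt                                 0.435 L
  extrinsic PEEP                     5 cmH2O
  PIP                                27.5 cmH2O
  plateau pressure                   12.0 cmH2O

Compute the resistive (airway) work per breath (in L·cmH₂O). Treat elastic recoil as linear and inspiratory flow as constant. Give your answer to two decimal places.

6.74

With constant inspiratory flow the resistive pressure is constant at PIP − Pplat = 27.5 − 12.0 = 15.5 cmH2O, so resistive work = 15.5 × 0.435 = 6.743 L·cmH2O.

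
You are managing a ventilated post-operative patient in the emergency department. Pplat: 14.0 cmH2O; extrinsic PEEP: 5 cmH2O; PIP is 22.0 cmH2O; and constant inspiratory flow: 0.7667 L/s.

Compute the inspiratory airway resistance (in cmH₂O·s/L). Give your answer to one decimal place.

Raw = (PIP − Pplat) / flow = (22.0 − 14.0) / 0.7667 = 8.0 / 0.7667 = 10.434 cmH2O·s/L.

10.4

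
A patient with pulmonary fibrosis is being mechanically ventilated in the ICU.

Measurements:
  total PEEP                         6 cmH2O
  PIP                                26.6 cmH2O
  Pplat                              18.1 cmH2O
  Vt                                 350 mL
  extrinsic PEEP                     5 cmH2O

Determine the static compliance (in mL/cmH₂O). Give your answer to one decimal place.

End-expiratory occlusion gives total PEEP = 6 cmH2O (intrinsic PEEP = 6 − 5 = 1). Use total PEEP for the elastic gradient.
Cstat = Vt / (Pplat − PEEPtotal) = 350 / (18.1 − 6) = 350 / 12.1 = 28.926 mL/cmH2O.

28.9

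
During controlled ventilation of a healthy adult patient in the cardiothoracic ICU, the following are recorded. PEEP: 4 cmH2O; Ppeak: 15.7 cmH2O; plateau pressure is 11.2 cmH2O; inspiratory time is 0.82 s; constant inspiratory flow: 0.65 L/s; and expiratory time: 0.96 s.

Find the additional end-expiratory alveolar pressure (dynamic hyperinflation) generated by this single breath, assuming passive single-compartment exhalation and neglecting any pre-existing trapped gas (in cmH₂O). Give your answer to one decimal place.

1.1

Vt = flow × Ti = 0.65 L/s × 0.82 s × 1000 mL/L = 533.0 mL.
R = (PIP − Pplat)/V̇ = (15.7 − 11.2) / 0.65 = 4.5/0.65 = 6.923 cmH2O·s/L.
C = Vt/(Pplat − PEEP) = 533.0 / (11.2 − 4) = 533.0/7.2 = 74.028 mL/cmH2O.
τ = R × C = 6.923 × 0.07403 L/cmH2O = 0.5125 s.
Fraction remaining = e^(−Te/τ) = e^(−0.96/0.5125) = 0.1536; trapped volume = 533.0 × 0.1536 = 81.869 mL.
Additional alveolar pressure from trapping ≈ V_trapped / C = 81.869 / 74.028 = 1.106 cmH2O.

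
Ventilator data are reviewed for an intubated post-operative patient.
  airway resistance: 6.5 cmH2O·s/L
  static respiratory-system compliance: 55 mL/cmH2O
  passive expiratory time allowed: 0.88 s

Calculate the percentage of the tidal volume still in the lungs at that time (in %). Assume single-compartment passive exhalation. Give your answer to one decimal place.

8.5

τ = R × C = 6.5 × 55 mL/cmH2O = 6.5 × 0.055 L/cmH2O = 0.3575 s.
Passive exhalation: V(t)/V₀ = e^(−t/τ) = e^(−0.88/0.3575) = 0.0853.
Fraction remaining = 0.0853 → 8.53%.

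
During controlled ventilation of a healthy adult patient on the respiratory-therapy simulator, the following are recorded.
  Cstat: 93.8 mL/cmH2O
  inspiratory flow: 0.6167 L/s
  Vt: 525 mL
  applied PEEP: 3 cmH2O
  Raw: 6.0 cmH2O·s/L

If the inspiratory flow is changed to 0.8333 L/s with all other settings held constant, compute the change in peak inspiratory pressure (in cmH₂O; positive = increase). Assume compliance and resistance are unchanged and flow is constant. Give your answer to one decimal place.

PIP = Vt/C + R·V̇ + PEEP (constant-flow equation of motion).
Only the resistive term changes: ΔPIP = R × ΔV̇ = 6.0 × (0.8333 − 0.6167) = 6.0 × 0.2166 = 1.3 cmH2O.

1.3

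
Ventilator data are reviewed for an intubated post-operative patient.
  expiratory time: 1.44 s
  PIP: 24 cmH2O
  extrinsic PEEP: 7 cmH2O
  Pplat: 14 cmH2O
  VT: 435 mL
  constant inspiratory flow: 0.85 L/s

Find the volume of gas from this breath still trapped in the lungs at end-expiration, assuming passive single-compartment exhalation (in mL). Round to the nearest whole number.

61

R = (PIP − Pplat)/V̇ = (24 − 14) / 0.85 = 10.0/0.85 = 11.765 cmH2O·s/L.
C = Vt/(Pplat − PEEP) = 435.0 / (14 − 7) = 435.0/7.0 = 62.143 mL/cmH2O.
τ = R × C = 11.765 × 0.06214 L/cmH2O = 0.7311 s.
Fraction remaining = e^(−Te/τ) = e^(−1.44/0.7311) = 0.1395.
Trapped volume = 435.0 × 0.1395 = 60.683 mL.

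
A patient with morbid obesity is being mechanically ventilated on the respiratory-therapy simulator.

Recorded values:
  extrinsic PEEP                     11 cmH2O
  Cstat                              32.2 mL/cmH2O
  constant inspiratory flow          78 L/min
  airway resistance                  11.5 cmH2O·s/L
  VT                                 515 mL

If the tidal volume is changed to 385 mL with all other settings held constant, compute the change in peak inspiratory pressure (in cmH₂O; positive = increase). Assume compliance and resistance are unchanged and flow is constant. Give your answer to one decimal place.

-4.0

PIP = Vt/C + R·V̇ + PEEP (constant-flow equation of motion).
Only the elastic term changes: ΔPIP = ΔVt / C = (385 − 515) / 32.2 = -4.037 cmH2O.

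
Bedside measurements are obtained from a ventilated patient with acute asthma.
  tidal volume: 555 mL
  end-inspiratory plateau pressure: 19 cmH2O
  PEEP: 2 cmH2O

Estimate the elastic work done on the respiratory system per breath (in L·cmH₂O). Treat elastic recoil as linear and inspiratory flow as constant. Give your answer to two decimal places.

Elastic work ≈ ½ × (Pplat − PEEP) × Vt = 0.5 × (19 − 2) × 0.555 L = 0.5 × 17.0 × 0.555 = 4.718 L·cmH2O.

4.72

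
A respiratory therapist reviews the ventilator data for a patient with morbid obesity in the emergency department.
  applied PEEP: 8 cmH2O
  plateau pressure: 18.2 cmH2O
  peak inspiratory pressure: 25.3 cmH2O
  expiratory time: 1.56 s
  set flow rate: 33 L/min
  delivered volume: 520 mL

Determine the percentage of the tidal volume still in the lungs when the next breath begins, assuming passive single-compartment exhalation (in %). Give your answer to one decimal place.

9.3

Flow: 33 L/min ÷ 60 = 0.55 L/s.
R = (PIP − Pplat)/V̇ = (25.3 − 18.2) / 0.55 = 7.1/0.55 = 12.909 cmH2O·s/L.
C = Vt/(Pplat − PEEP) = 520.0 / (18.2 − 8) = 520.0/10.2 = 50.98 mL/cmH2O.
τ = R × C = 12.909 × 0.05098 L/cmH2O = 0.6581 s.
Fraction remaining at end-expiration = e^(−Te/τ) = e^(−1.56/0.6581) = 0.09344 → 9.344%.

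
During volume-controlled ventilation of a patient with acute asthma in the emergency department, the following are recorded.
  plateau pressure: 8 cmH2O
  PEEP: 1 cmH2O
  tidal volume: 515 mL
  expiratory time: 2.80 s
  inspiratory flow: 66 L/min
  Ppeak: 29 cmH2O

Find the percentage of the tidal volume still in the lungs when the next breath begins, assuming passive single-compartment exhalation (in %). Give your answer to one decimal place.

Flow: 66 L/min ÷ 60 = 1.1 L/s.
R = (PIP − Pplat)/V̇ = (29 − 8) / 1.1 = 21.0/1.1 = 19.091 cmH2O·s/L.
C = Vt/(Pplat − PEEP) = 515.0 / (8 − 1) = 515.0/7.0 = 73.571 mL/cmH2O.
τ = R × C = 19.091 × 0.07357 L/cmH2O = 1.405 s.
Fraction remaining at end-expiration = e^(−Te/τ) = e^(−2.80/1.405) = 0.1363 → 13.63%.

13.6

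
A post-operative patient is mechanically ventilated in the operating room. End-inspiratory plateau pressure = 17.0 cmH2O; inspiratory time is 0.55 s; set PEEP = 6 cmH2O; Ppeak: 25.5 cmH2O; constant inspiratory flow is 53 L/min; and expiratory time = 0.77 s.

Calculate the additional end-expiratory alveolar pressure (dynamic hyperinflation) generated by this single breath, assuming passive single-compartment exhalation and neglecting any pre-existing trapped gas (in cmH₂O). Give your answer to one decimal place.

1.8

Flow: 53 L/min ÷ 60 = 0.8833 L/s.
Vt = flow × Ti = 0.8833 L/s × 0.55 s × 1000 mL/L = 485.82 mL.
R = (PIP − Pplat)/V̇ = (25.5 − 17.0) / 0.8833 = 8.5/0.8833 = 9.623 cmH2O·s/L.
C = Vt/(Pplat − PEEP) = 485.82 / (17.0 − 6) = 485.82/11.0 = 44.165 mL/cmH2O.
τ = R × C = 9.623 × 0.04417 L/cmH2O = 0.425 s.
Fraction remaining = e^(−Te/τ) = e^(−0.77/0.425) = 0.1634; trapped volume = 485.82 × 0.1634 = 79.383 mL.
Additional alveolar pressure from trapping ≈ V_trapped / C = 79.383 / 44.165 = 1.797 cmH2O.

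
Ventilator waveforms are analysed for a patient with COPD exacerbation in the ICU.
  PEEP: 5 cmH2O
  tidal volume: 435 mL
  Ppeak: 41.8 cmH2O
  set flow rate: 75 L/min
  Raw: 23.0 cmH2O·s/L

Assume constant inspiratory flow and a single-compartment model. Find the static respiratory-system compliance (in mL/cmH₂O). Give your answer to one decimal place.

Flow: 75 L/min ÷ 60 = 1.25 L/s.
Equation of motion (constant flow): PIP = Vt/C + R·V̇ + PEEP.
Vt/C = PIP − R·V̇ − PEEP = 41.8 − 23.0×1.25 − 5 = 41.8 − 28.75 − 5 = 8.05 cmH2O.
C = Vt / 8.05 = 435 / 8.05 = 54.037 mL/cmH2O.

54.0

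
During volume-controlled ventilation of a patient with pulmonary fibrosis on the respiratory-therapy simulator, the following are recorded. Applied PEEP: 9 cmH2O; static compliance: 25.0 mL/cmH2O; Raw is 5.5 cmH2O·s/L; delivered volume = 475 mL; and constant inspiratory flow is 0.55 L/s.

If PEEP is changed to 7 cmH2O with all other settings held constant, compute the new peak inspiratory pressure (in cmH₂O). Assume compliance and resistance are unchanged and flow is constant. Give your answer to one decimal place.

29.0

PIP = Vt/C + R·V̇ + PEEP (constant-flow equation of motion).
Only the baseline term changes: ΔPIP = ΔPEEP = 7 − 9 = -2.0 cmH2O.
Original PIP = 475/25.0 + 5.5×0.55 + 9 = 31.025 cmH2O; new PIP = 31.025 + (-2.0) = 29.025 cmH2O.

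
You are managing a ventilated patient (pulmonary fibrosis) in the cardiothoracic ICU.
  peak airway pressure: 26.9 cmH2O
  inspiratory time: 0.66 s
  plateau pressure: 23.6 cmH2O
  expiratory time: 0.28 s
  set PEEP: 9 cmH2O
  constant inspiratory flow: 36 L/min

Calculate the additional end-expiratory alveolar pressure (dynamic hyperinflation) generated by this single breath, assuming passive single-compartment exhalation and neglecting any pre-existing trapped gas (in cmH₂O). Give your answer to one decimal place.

Flow: 36 L/min ÷ 60 = 0.6 L/s.
Vt = flow × Ti = 0.6 L/s × 0.66 s × 1000 mL/L = 396.0 mL.
R = (PIP − Pplat)/V̇ = (26.9 − 23.6) / 0.6 = 3.3/0.6 = 5.5 cmH2O·s/L.
C = Vt/(Pplat − PEEP) = 396.0 / (23.6 − 9) = 396.0/14.6 = 27.123 mL/cmH2O.
τ = R × C = 5.5 × 0.02712 L/cmH2O = 0.1492 s.
Fraction remaining = e^(−Te/τ) = e^(−0.28/0.1492) = 0.1531; trapped volume = 396.0 × 0.1531 = 60.628 mL.
Additional alveolar pressure from trapping ≈ V_trapped / C = 60.628 / 27.123 = 2.235 cmH2O.

2.2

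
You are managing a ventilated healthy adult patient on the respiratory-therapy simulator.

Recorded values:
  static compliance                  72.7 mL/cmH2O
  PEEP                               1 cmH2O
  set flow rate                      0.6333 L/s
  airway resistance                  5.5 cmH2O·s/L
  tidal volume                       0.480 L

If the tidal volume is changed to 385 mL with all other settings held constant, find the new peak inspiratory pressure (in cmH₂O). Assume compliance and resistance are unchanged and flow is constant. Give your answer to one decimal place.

9.8

PIP = Vt/C + R·V̇ + PEEP (constant-flow equation of motion).
Only the elastic term changes: ΔPIP = ΔVt / C = (385 − 480) / 72.7 = -1.307 cmH2O.
Original PIP = 480/72.7 + 5.5×0.6333 + 1 = 11.086 cmH2O; new PIP = 11.086 + (-1.307) = 9.779 cmH2O.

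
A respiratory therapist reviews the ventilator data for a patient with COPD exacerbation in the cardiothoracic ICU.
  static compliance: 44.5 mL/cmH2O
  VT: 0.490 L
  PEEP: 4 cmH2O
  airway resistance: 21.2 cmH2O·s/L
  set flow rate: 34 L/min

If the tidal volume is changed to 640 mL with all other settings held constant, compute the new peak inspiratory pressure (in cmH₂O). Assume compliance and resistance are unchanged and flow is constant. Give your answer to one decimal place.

Flow: 34 L/min ÷ 60 = 0.5667 L/s.
PIP = Vt/C + R·V̇ + PEEP (constant-flow equation of motion).
Only the elastic term changes: ΔPIP = ΔVt / C = (640 − 490) / 44.5 = 3.371 cmH2O.
Original PIP = 490/44.5 + 21.2×0.5667 + 4 = 27.025 cmH2O; new PIP = 27.025 + (3.371) = 30.396 cmH2O.

30.4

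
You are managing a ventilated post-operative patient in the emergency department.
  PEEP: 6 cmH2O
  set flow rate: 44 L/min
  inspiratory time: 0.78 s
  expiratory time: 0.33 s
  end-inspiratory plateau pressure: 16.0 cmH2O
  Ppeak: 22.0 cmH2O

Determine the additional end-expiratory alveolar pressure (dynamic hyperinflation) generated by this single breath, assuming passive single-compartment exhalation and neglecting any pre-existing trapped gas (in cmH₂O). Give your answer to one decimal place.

4.9

Flow: 44 L/min ÷ 60 = 0.7333 L/s.
Vt = flow × Ti = 0.7333 L/s × 0.78 s × 1000 mL/L = 571.97 mL.
R = (PIP − Pplat)/V̇ = (22.0 − 16.0) / 0.7333 = 6.0/0.7333 = 8.182 cmH2O·s/L.
C = Vt/(Pplat − PEEP) = 571.97 / (16.0 − 6) = 571.97/10.0 = 57.197 mL/cmH2O.
τ = R × C = 8.182 × 0.0572 L/cmH2O = 0.468 s.
Fraction remaining = e^(−Te/τ) = e^(−0.33/0.468) = 0.494; trapped volume = 571.97 × 0.494 = 282.55 mL.
Additional alveolar pressure from trapping ≈ V_trapped / C = 282.55 / 57.197 = 4.94 cmH2O.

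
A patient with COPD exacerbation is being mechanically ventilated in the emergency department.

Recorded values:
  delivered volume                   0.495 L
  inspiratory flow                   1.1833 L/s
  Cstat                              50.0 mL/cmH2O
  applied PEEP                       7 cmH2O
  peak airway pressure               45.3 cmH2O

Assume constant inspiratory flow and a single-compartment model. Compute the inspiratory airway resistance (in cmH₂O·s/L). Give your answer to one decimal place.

Equation of motion (constant flow): PIP = Vt/C + R·V̇ + PEEP.
R·V̇ = PIP − Vt/C − PEEP = 45.3 − 495/50.0 − 7 = 45.3 − 9.9 − 7 = 28.4 cmH2O.
R = 28.4 / 1.1833 = 24.001 cmH2O·s/L.

24.0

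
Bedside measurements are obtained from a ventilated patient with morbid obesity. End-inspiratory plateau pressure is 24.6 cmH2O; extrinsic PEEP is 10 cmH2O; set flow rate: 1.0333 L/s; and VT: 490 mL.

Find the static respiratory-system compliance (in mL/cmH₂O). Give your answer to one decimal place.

33.6

Cstat = Vt / (Pplat − PEEP) = 490 / (24.6 − 10) = 490 / 14.6 = 33.562 mL/cmH2O.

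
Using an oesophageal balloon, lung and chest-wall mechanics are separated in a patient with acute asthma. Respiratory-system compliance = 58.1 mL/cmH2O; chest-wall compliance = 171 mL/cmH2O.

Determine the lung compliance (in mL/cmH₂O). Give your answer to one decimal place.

1/CL = 1/Crs − 1/Ccw.
1/CL = 1/58.1 − 1/171 = 0.01136.
CL = 88.028 mL/cmH2O.

88.0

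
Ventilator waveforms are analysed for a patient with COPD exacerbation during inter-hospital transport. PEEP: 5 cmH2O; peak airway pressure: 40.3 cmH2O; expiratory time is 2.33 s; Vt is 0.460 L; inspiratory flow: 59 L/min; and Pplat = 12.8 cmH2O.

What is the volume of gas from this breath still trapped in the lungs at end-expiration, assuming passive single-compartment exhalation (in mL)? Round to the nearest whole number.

Flow: 59 L/min ÷ 60 = 0.9833 L/s.
R = (PIP − Pplat)/V̇ = (40.3 − 12.8) / 0.9833 = 27.5/0.9833 = 27.967 cmH2O·s/L.
C = Vt/(Pplat − PEEP) = 460.0 / (12.8 − 5) = 460.0/7.8 = 58.974 mL/cmH2O.
τ = R × C = 27.967 × 0.05897 L/cmH2O = 1.649 s.
Fraction remaining = e^(−Te/τ) = e^(−2.33/1.649) = 0.2434.
Trapped volume = 460.0 × 0.2434 = 111.96 mL.

112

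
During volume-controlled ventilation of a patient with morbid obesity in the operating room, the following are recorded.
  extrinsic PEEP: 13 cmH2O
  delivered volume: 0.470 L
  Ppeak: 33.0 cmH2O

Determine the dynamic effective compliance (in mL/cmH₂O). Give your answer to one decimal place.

Dynamic compliance = Vt / (PIP − PEEP) = 470 / (33.0 − 13) = 470 / 20.0 = 23.5 mL/cmH2O.

23.5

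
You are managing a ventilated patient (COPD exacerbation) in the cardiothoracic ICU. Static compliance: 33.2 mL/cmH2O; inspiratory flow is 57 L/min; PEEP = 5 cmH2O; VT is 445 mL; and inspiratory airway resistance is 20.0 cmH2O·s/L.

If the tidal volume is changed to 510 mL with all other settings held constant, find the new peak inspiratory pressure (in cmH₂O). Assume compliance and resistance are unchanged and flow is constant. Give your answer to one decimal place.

Flow: 57 L/min ÷ 60 = 0.95 L/s.
PIP = Vt/C + R·V̇ + PEEP (constant-flow equation of motion).
Only the elastic term changes: ΔPIP = ΔVt / C = (510 − 445) / 33.2 = 1.958 cmH2O.
Original PIP = 445/33.2 + 20.0×0.95 + 5 = 37.404 cmH2O; new PIP = 37.404 + (1.958) = 39.362 cmH2O.

39.4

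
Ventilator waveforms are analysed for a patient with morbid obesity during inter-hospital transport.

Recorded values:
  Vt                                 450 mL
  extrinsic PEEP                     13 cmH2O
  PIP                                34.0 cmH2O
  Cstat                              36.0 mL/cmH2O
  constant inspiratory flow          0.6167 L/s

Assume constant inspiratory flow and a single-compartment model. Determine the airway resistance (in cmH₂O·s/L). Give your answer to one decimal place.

Equation of motion (constant flow): PIP = Vt/C + R·V̇ + PEEP.
R·V̇ = PIP − Vt/C − PEEP = 34.0 − 450/36.0 − 13 = 34.0 − 12.5 − 13 = 8.5 cmH2O.
R = 8.5 / 0.6167 = 13.783 cmH2O·s/L.

13.8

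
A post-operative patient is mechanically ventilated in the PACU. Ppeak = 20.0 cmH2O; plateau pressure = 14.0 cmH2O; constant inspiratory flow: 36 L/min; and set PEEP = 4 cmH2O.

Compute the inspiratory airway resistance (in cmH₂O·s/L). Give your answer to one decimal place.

Flow: 36 L/min ÷ 60 = 0.6 L/s.
Raw = (PIP − Pplat) / flow = (20.0 − 14.0) / 0.6 = 6.0 / 0.6 = 10.0 cmH2O·s/L.

10.0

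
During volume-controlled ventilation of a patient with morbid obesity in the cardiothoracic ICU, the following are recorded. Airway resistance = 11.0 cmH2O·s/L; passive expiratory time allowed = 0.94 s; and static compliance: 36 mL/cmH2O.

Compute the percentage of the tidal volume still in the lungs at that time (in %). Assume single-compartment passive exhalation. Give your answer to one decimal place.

9.3

τ = R × C = 11.0 × 36 mL/cmH2O = 11.0 × 0.036 L/cmH2O = 0.396 s.
Passive exhalation: V(t)/V₀ = e^(−t/τ) = e^(−0.94/0.396) = 0.09313.
Fraction remaining = 0.09313 → 9.313%.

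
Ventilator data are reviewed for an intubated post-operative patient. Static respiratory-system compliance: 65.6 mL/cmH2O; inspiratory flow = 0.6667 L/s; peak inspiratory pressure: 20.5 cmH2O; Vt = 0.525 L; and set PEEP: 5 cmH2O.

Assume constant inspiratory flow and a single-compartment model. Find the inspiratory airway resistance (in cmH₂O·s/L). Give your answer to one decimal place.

Equation of motion (constant flow): PIP = Vt/C + R·V̇ + PEEP.
R·V̇ = PIP − Vt/C − PEEP = 20.5 − 525/65.6 − 5 = 20.5 − 8.003 − 5 = 7.497 cmH2O.
R = 7.497 / 0.6667 = 11.245 cmH2O·s/L.

11.2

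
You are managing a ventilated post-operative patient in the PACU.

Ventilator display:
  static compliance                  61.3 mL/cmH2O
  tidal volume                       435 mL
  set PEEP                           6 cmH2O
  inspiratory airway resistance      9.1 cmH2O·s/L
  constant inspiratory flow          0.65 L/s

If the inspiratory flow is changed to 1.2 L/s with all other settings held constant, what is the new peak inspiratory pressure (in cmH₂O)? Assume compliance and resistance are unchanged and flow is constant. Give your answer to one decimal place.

24.0

PIP = Vt/C + R·V̇ + PEEP (constant-flow equation of motion).
Only the resistive term changes: ΔPIP = R × ΔV̇ = 9.1 × (1.2 − 0.65) = 9.1 × 0.55 = 5.005 cmH2O.
Original PIP = 435/61.3 + 9.1×0.65 + 6 = 19.011 cmH2O; new PIP = 19.011 + (5.005) = 24.016 cmH2O.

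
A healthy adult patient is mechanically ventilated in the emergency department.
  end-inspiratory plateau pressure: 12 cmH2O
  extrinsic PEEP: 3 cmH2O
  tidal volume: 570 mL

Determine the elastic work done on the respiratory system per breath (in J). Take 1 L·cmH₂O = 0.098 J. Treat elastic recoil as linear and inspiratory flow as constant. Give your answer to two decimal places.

0.25

Elastic work ≈ ½ × (Pplat − PEEP) × Vt = 0.5 × (12 − 3) × 0.570 L = 0.5 × 9.0 × 0.570 = 2.565 L·cmH2O.
× 0.098 J/(L·cmH2O) → 0.2514 J.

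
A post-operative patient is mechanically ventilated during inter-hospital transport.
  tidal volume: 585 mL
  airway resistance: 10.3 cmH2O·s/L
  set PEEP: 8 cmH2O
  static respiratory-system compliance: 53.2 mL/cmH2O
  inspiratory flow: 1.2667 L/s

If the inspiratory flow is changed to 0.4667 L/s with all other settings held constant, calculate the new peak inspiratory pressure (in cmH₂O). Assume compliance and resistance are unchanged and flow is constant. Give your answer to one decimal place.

PIP = Vt/C + R·V̇ + PEEP (constant-flow equation of motion).
Only the resistive term changes: ΔPIP = R × ΔV̇ = 10.3 × (0.4667 − 1.2667) = 10.3 × -0.8 = -8.24 cmH2O.
Original PIP = 585/53.2 + 10.3×1.2667 + 8 = 32.043 cmH2O; new PIP = 32.043 + (-8.24) = 23.803 cmH2O.

23.8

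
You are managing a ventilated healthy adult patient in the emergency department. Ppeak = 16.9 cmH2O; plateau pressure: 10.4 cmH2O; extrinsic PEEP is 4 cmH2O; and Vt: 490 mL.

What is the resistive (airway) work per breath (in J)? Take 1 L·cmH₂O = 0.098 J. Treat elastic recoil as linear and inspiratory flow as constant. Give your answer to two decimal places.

With constant inspiratory flow the resistive pressure is constant at PIP − Pplat = 16.9 − 10.4 = 6.5 cmH2O, so resistive work = 6.5 × 0.490 = 3.185 L·cmH2O.
× 0.098 J/(L·cmH2O) → 0.3121 J.

0.31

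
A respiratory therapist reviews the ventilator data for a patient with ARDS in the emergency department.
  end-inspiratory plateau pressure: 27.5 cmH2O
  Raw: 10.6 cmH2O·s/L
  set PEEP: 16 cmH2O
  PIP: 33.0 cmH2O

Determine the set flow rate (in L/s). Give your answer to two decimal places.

flow = (PIP − Pplat) / Raw = 5.5 / 10.6 = 0.5189 L/s.

0.52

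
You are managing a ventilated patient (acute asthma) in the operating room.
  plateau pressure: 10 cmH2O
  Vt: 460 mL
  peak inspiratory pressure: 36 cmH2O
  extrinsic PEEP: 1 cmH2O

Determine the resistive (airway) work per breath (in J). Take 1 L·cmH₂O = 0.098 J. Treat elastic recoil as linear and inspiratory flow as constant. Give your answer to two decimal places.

1.17

With constant inspiratory flow the resistive pressure is constant at PIP − Pplat = 36 − 10 = 26.0 cmH2O, so resistive work = 26.0 × 0.460 = 11.96 L·cmH2O.
× 0.098 J/(L·cmH2O) → 1.172 J.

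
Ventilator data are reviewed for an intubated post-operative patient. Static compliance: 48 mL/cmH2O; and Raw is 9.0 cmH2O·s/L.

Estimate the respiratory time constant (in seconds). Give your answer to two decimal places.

τ = R × C = 9.0 × 48 mL/cmH2O = 9.0 × 0.048 L/cmH2O = 0.432 s.

0.43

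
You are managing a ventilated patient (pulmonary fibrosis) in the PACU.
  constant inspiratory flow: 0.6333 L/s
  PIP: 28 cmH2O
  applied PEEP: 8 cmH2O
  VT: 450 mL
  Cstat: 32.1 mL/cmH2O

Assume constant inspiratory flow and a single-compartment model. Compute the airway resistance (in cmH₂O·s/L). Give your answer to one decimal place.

9.4

Equation of motion (constant flow): PIP = Vt/C + R·V̇ + PEEP.
R·V̇ = PIP − Vt/C − PEEP = 28 − 450/32.1 − 8 = 28 − 14.019 − 8 = 5.981 cmH2O.
R = 5.981 / 0.6333 = 9.444 cmH2O·s/L.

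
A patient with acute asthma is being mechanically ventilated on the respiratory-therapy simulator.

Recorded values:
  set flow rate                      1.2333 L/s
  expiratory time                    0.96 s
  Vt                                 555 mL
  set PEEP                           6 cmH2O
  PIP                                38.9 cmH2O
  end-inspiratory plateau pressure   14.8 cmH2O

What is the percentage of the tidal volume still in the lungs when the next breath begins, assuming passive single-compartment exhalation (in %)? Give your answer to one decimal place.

R = (PIP − Pplat)/V̇ = (38.9 − 14.8) / 1.2333 = 24.1/1.2333 = 19.541 cmH2O·s/L.
C = Vt/(Pplat − PEEP) = 555.0 / (14.8 − 6) = 555.0/8.8 = 63.068 mL/cmH2O.
τ = R × C = 19.541 × 0.06307 L/cmH2O = 1.232 s.
Fraction remaining at end-expiration = e^(−Te/τ) = e^(−0.96/1.232) = 0.4588 → 45.88%.

45.9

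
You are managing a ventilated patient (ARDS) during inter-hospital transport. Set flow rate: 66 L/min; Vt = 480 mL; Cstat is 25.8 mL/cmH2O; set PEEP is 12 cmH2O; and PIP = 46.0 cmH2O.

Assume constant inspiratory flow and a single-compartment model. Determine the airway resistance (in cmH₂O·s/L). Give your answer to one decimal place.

Flow: 66 L/min ÷ 60 = 1.1 L/s.
Equation of motion (constant flow): PIP = Vt/C + R·V̇ + PEEP.
R·V̇ = PIP − Vt/C − PEEP = 46.0 − 480/25.8 − 12 = 46.0 − 18.605 − 12 = 15.395 cmH2O.
R = 15.395 / 1.1 = 13.995 cmH2O·s/L.

14.0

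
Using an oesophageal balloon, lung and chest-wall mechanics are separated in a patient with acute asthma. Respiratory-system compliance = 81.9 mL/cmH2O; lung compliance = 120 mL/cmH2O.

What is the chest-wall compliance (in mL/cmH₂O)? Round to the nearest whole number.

258

1/Ccw = 1/Crs − 1/CL.
1/Ccw = 1/81.9 − 1/120 = 0.003877.
Ccw = 257.93 mL/cmH2O.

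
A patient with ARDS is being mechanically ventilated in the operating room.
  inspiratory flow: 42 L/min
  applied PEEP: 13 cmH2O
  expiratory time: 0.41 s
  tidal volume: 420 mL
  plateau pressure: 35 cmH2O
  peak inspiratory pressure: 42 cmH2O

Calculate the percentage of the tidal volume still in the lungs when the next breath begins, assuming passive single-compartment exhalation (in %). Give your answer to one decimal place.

Flow: 42 L/min ÷ 60 = 0.7 L/s.
R = (PIP − Pplat)/V̇ = (42 − 35) / 0.7 = 7.0/0.7 = 10.0 cmH2O·s/L.
C = Vt/(Pplat − PEEP) = 420.0 / (35 − 13) = 420.0/22.0 = 19.091 mL/cmH2O.
τ = R × C = 10.0 × 0.01909 L/cmH2O = 0.1909 s.
Fraction remaining at end-expiration = e^(−Te/τ) = e^(−0.41/0.1909) = 0.1167 → 11.67%.

11.7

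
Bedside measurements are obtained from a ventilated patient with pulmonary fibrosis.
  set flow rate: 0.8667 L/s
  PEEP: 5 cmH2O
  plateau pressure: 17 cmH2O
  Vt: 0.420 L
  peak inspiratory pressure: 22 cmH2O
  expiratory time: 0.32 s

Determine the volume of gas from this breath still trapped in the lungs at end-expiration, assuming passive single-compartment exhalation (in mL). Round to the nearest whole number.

R = (PIP − Pplat)/V̇ = (22 − 17) / 0.8667 = 5.0/0.8667 = 5.769 cmH2O·s/L.
C = Vt/(Pplat − PEEP) = 420.0 / (17 − 5) = 420.0/12.0 = 35.0 mL/cmH2O.
τ = R × C = 5.769 × 0.035 L/cmH2O = 0.2019 s.
Fraction remaining = e^(−Te/τ) = e^(−0.32/0.2019) = 0.205.
Trapped volume = 420.0 × 0.205 = 86.1 mL.

86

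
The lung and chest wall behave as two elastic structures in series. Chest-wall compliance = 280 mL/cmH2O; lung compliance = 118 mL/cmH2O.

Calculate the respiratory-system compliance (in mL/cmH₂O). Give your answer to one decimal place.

83.0

Lung and chest wall are elastances in series: 1/Crs = 1/CL + 1/Ccw.
1/Crs = 1/118 + 1/280 = 0.01205.
Crs = 82.988 mL/cmH2O.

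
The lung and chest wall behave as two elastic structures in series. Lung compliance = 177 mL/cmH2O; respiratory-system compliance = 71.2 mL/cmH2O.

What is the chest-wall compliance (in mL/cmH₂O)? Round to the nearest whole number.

1/Ccw = 1/Crs − 1/CL.
1/Ccw = 1/71.2 − 1/177 = 0.008395.
Ccw = 119.12 mL/cmH2O.

119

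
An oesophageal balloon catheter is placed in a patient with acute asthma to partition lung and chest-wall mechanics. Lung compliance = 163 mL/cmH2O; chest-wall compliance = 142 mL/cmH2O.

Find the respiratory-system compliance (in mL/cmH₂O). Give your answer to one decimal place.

Lung and chest wall are elastances in series: 1/Crs = 1/CL + 1/Ccw.
1/Crs = 1/163 + 1/142 = 0.01318.
Crs = 75.873 mL/cmH2O.

75.9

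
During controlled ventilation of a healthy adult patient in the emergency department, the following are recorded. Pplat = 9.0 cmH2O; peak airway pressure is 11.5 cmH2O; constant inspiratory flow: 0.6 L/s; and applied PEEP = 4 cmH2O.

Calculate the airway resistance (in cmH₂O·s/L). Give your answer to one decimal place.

4.2

Raw = (PIP − Pplat) / flow = (11.5 − 9.0) / 0.6 = 2.5 / 0.6 = 4.167 cmH2O·s/L.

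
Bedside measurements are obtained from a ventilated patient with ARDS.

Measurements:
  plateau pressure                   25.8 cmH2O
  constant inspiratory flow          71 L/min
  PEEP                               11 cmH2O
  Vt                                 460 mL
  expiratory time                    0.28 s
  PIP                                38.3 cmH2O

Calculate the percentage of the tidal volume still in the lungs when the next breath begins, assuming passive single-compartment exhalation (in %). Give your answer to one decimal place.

42.6

Flow: 71 L/min ÷ 60 = 1.1833 L/s.
R = (PIP − Pplat)/V̇ = (38.3 − 25.8) / 1.1833 = 12.5/1.1833 = 10.564 cmH2O·s/L.
C = Vt/(Pplat − PEEP) = 460.0 / (25.8 − 11) = 460.0/14.8 = 31.081 mL/cmH2O.
τ = R × C = 10.564 × 0.03108 L/cmH2O = 0.3283 s.
Fraction remaining at end-expiration = e^(−Te/τ) = e^(−0.28/0.3283) = 0.4262 → 42.62%.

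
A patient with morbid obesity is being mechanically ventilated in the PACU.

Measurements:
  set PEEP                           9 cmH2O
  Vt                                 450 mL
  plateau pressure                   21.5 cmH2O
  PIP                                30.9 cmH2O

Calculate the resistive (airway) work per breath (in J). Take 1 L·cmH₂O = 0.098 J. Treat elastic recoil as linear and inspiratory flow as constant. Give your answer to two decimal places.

With constant inspiratory flow the resistive pressure is constant at PIP − Pplat = 30.9 − 21.5 = 9.4 cmH2O, so resistive work = 9.4 × 0.450 = 4.23 L·cmH2O.
× 0.098 J/(L·cmH2O) → 0.4145 J.

0.41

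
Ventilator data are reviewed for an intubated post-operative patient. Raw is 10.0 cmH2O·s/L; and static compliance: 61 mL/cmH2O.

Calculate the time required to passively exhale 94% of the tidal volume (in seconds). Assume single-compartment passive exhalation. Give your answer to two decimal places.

1.72

τ = R × C = 10.0 × 61 mL/cmH2O = 10.0 × 0.061 L/cmH2O = 0.61 s.
Exhaled fraction f = 1 − e^(−t/τ) → t = −τ·ln(1 − f) = −0.61·ln(0.06) = 1.716 s.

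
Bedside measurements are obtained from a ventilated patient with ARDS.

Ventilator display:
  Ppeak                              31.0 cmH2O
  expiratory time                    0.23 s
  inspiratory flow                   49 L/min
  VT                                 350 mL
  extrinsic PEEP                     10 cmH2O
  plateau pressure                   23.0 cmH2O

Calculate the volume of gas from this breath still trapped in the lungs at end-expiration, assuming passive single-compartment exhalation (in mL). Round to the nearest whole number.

146

Flow: 49 L/min ÷ 60 = 0.8167 L/s.
R = (PIP − Pplat)/V̇ = (31.0 − 23.0) / 0.8167 = 8.0/0.8167 = 9.796 cmH2O·s/L.
C = Vt/(Pplat − PEEP) = 350.0 / (23.0 − 10) = 350.0/13.0 = 26.923 mL/cmH2O.
τ = R × C = 9.796 × 0.02692 L/cmH2O = 0.2637 s.
Fraction remaining = e^(−Te/τ) = e^(−0.23/0.2637) = 0.418.
Trapped volume = 350.0 × 0.418 = 146.3 mL.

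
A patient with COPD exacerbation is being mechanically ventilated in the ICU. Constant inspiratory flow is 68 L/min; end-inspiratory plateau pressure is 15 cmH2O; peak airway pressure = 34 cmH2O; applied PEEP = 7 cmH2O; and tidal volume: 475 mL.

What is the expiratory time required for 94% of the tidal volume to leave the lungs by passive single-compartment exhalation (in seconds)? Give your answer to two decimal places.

Flow: 68 L/min ÷ 60 = 1.1333 L/s.
R = (PIP − Pplat)/V̇ = (34 − 15) / 1.1333 = 19.0/1.1333 = 16.765 cmH2O·s/L.
C = Vt/(Pplat − PEEP) = 475.0 / (15 − 7) = 475.0/8.0 = 59.375 mL/cmH2O.
τ = R × C = 16.765 × 0.05938 L/cmH2O = 0.9955 s.
t = −τ·ln(1 − 0.94) = −0.9955·ln(0.06) = 2.801 s.

2.80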